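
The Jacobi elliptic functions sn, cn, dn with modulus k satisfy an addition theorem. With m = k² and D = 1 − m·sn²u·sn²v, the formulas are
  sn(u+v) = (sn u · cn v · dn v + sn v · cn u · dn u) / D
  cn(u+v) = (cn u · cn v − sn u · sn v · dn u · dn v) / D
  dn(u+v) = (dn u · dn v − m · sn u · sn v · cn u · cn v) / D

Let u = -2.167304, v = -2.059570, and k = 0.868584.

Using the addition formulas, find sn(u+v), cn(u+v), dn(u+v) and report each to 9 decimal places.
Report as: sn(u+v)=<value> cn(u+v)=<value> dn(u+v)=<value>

sn u = -0.999999064887967, cn u = -0.001367561037583829, dn u = 0.4955433844899484
sn v = -0.9986435588465768, cn v = 0.05206767110447328, dn v = 0.4976013954745439
m = k² = 0.754438165056
D = 1 − m·sn²u·sn²v = 0.2476085559207729
sn(u+v) = (sn u·cn v·dn v + sn v·cn u·dn u)/D = -0.02523215498880984/0.2476085559207729 = -0.1019034051346891
cn(u+v) = (cn u·cn v − sn u·sn v·dn u·dn v)/D = -0.2463195796517021/0.2476085559207729 = -0.9947942983461231
dn(u+v) = (dn u·dn v − m·sn u·sn v·cn u·cn v)/D = 0.2466367270332401/0.2476085559207729 = 0.9960751401181641

sn(u+v)=-0.101903405 cn(u+v)=-0.994794298 dn(u+v)=0.996075140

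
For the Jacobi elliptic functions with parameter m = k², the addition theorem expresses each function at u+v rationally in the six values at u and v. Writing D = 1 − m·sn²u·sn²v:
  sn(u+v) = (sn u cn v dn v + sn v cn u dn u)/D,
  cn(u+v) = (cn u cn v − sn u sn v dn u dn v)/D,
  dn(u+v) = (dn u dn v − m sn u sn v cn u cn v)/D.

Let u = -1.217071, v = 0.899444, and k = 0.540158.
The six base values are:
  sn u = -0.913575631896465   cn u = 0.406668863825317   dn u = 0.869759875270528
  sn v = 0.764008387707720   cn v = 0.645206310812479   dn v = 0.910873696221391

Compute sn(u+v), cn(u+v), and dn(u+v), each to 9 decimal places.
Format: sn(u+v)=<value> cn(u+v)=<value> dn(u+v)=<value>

sn(u+v)=-0.310863993 cn(u+v)=0.950454406 dn(u+v)=0.985801363

m = k² = 0.291770664964
D = 1 − m·sn²u·sn²v = 0.8578565368847413
sn(u+v) = (sn u·cn v·dn v + sn v·cn u·dn u)/D = -0.2666767084673016/0.8578565368847413 = -0.3108639929885285
cn(u+v) = (cn u·cn v − sn u·sn v·dn u·dn v)/D = 0.8153535251882629/0.8578565368847413 = 0.950454405988645
dn(u+v) = (dn u·dn v − m·sn u·sn v·cn u·cn v)/D = 0.8456761431283193/0.8578565368847413 = 0.985801362777214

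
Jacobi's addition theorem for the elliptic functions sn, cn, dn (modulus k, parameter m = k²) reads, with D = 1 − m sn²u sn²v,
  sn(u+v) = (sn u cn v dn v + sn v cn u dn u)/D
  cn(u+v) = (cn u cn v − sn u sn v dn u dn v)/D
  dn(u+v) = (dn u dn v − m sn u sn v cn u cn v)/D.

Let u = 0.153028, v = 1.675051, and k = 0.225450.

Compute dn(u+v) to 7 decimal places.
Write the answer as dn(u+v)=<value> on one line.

dn(u+v)=0.9756182

sn u = 0.1524015810536421, cn u = 0.9883186521018159, dn u = 0.9994095574318493
sn v = 0.9966764025187241, cn v = -0.08146255988080826, dn v = 0.9744278309294921
m = k² = 0.0508277025
D = 1 − m·sn²u·sn²v = 0.9988272977019323
dn(u+v) = (dn u·dn v − m·sn u·sn v·cn u·cn v)/D = 0.9744740703221717/0.9988272977019323 = 0.9756181800038989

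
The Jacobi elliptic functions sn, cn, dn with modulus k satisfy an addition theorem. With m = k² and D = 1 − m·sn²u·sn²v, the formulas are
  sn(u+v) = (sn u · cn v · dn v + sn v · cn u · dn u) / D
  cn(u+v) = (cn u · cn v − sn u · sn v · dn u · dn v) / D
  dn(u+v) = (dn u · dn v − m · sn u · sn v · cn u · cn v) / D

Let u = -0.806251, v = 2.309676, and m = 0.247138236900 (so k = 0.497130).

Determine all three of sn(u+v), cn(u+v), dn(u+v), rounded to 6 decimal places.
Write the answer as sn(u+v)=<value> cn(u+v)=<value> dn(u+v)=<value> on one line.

sn u = -0.7085058678818579, cn u = 0.7057049207544009, dn u = 0.9359174152945181
sn v = 0.8520107157005813, cn v = -0.5235243455001718, dn v = 0.9058680105948295
m = k² = 0.2471382369
D = 1 − m·sn²u·sn²v = 0.9099431067466744
sn(u+v) = (sn u·cn v·dn v + sn v·cn u·dn u)/D = 0.898741963751553/0.9099431067466744 = 0.9876902820494252
cn(u+v) = (cn u·cn v − sn u·sn v·dn u·dn v)/D = 0.1423353087178014/0.9099431067466744 = 0.1564222066879475
dn(u+v) = (dn u·dn v − m·sn u·sn v·cn u·cn v)/D = 0.7927002778105283/0.9099431067466744 = 0.8711536709637538

sn(u+v)=0.987690 cn(u+v)=0.156422 dn(u+v)=0.871154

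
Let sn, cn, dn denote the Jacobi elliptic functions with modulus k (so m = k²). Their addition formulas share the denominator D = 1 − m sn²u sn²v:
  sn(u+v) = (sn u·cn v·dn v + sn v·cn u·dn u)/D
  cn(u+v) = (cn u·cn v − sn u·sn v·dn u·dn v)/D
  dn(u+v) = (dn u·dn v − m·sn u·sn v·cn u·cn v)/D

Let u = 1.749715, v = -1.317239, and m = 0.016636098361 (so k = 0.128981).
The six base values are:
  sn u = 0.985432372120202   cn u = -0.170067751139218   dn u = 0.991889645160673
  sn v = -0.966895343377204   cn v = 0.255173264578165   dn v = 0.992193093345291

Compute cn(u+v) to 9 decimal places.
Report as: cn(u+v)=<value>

cn(u+v)=0.908021304

m = k² = 0.016636098361
D = 1 − m·sn²u·sn²v = 0.9848969706332377
cn(u+v) = (cn u·cn v − sn u·sn v·dn u·dn v)/D = 0.8943074319453766/0.9848969706332377 = 0.9080213043709367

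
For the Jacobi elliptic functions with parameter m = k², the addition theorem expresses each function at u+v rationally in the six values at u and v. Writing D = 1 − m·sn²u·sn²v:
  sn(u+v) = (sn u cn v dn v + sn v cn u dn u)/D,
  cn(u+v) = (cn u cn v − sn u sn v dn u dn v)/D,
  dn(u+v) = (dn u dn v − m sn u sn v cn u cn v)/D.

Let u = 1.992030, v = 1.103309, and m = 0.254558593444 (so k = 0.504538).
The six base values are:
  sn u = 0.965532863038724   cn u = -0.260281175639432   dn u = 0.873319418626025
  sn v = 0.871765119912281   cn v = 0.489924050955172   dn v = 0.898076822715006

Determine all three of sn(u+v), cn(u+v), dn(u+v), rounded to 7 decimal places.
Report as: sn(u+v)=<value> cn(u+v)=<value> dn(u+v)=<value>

m = k² = 0.254558593444
D = 1 − m·sn²u·sn²v = 0.8196480427335251
sn(u+v) = (sn u·cn v·dn v + sn v·cn u·dn u)/D = 0.2266645456488913/0.8196480427335251 = 0.2765388725787294
cn(u+v) = (cn u·cn v − sn u·sn v·dn u·dn v)/D = -0.7876840087894893/0.8196480427335251 = -0.961002732541841
dn(u+v) = (dn u·dn v − m·sn u·sn v·cn u·cn v)/D = 0.8116307681917892/0.8196480427335251 = 0.9902186376057237

sn(u+v)=0.2765389 cn(u+v)=-0.9610027 dn(u+v)=0.9902186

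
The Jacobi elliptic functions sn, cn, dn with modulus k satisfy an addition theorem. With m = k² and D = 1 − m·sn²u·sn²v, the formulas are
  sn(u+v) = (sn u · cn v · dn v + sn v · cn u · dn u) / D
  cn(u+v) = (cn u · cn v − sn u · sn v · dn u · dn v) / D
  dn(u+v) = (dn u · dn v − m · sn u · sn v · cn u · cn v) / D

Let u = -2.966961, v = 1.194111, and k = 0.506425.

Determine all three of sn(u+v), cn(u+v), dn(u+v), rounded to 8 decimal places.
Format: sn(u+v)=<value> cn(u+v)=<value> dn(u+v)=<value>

sn u = -0.3974204383132041, cn u = -0.9176366357175049, dn u = 0.9795371075212074
sn v = 0.908425654813268, cn v = 0.4180464444019172, dn v = 0.887893288798706
m = k² = 0.256466280625
D = 1 − m·sn²u·sn²v = 0.966572072562774
sn(u+v) = (sn u·cn v·dn v + sn v·cn u·dn u)/D = -0.964061468738547/0.966572072562774 = -0.9974025694560258
cn(u+v) = (cn u·cn v − sn u·sn v·dn u·dn v)/D = -0.06962080114428444/0.966572072562774 = -0.07202856685036586
dn(u+v) = (dn u·dn v − m·sn u·sn v·cn u·cn v)/D = 0.8342050632233678/0.966572072562774 = 0.8630552101630169

sn(u+v)=-0.99740257 cn(u+v)=-0.07202857 dn(u+v)=0.86305521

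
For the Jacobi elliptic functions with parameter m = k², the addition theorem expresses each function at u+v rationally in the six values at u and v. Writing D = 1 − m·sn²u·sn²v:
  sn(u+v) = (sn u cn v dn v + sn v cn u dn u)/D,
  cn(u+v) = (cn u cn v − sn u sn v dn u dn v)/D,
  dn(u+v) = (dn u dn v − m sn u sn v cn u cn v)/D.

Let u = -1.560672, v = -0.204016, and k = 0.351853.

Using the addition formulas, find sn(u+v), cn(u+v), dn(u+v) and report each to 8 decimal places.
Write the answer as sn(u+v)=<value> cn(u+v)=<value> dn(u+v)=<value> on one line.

sn u = -0.998291733421243, cn u = 0.05842614982017835, dn u = 0.9362809801269102
sn v = -0.2024335491076399, cn v = 0.9792960013171119, dn v = 0.9974601423704509
m = k² = 0.123800533609
D = 1 − m·sn²u·sn²v = 0.9949440537889874
sn(u+v) = (sn u·cn v·dn v + sn v·cn u·dn u)/D = -0.986213860904327/0.9949440537889874 = -0.9912254434292926
cn(u+v) = (cn u·cn v − sn u·sn v·dn u·dn v)/D = -0.1315138423522185/0.9949440537889874 = -0.1321821481834903
dn(u+v) = (dn u·dn v − m·sn u·sn v·cn u·cn v)/D = 0.932471484860429/0.9949440537889874 = 0.9372099680473009

sn(u+v)=-0.99122544 cn(u+v)=-0.13218215 dn(u+v)=0.93720997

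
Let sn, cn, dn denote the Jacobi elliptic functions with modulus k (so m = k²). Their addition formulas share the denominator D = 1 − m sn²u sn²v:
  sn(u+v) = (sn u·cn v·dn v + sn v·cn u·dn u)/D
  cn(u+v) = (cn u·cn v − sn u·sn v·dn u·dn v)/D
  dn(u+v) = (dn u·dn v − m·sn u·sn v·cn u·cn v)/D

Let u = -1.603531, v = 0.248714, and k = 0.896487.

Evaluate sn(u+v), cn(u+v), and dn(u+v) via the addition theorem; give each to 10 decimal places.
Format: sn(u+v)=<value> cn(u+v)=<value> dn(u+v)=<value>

sn(u+v)=-0.9012123928 cn(u+v)=0.4333776911 dn(u+v)=0.5892850586

sn u = -0.9521544260600864, cn u = 0.3056173243358226, dn u = 0.5209387413823607
sn v = 0.2441890426228006, cn v = 0.9697276480862862, dn v = 0.9757445382485862
m = k² = 0.803688941169
D = 1 − m·sn²u·sn²v = 0.9565534677936228
sn(u+v) = (sn u·cn v·dn v + sn v·cn u·dn u)/D = -0.8620578395207486/0.9565534677936228 = -0.9012123927679266
cn(u+v) = (cn u·cn v − sn u·sn v·dn u·dn v)/D = 0.414548933262196/0.9565534677936228 = 0.4333776910750119
dn(u+v) = (dn u·dn v − m·sn u·sn v·cn u·cn v)/D = 0.5636826663525688/0.9565534677936228 = 0.5892850586311228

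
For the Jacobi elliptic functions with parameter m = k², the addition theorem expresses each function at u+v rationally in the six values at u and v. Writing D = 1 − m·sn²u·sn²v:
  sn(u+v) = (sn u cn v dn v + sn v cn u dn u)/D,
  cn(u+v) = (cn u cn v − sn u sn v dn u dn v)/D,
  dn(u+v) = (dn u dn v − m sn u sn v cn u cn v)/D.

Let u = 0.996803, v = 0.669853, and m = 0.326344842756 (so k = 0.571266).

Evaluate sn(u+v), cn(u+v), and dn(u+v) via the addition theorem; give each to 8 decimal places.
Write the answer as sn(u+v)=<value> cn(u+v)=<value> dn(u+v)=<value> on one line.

sn(u+v)=0.99866406 cn(u+v)=0.05167292 dn(u+v)=0.82129564

sn u = 0.8150862545813825, cn u = 0.5793396219770349, dn u = 0.8849789330542435
sn v = 0.6091445764543595, cn v = 0.7930591938665354, dn v = 0.9375006262099646
m = k² = 0.326344842756
D = 1 − m·sn²u·sn²v = 0.9195502578944022
sn(u+v) = (sn u·cn v·dn v + sn v·cn u·dn u)/D = 0.9183217961788195/0.9195502578944022 = 0.9986640624533175
cn(u+v) = (cn u·cn v − sn u·sn v·dn u·dn v)/D = 0.04751584426871075/0.9195502578944022 = 0.05167291712528376
dn(u+v) = (dn u·dn v − m·sn u·sn v·cn u·cn v)/D = 0.7552226171110869/0.9195502578944022 = 0.8212956395014289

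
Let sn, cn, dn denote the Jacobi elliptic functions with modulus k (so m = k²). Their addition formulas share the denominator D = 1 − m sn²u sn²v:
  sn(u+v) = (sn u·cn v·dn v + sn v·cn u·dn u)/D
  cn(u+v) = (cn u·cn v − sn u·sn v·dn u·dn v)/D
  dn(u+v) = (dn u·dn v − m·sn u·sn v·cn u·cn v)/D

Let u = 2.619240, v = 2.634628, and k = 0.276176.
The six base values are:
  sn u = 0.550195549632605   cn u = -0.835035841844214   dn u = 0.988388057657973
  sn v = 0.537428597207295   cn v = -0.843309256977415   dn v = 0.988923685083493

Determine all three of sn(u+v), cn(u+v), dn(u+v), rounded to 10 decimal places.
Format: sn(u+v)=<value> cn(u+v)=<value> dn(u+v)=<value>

sn(u+v)=-0.9084651516 cn(u+v)=0.4179606062 dn(u+v)=0.9680139776

m = k² = 0.076273182976
D = 1 − m·sn²u·sn²v = 0.9933312020281813
sn(u+v) = (sn u·cn v·dn v + sn v·cn u·dn u)/D = -0.9024067810477084/0.9933312020281813 = -0.9084651516082213
cn(u+v) = (cn u·cn v − sn u·sn v·dn u·dn v)/D = 0.4151733113313821/0.9933312020281813 = 0.4179606061741363
dn(u+v) = (dn u·dn v − m·sn u·sn v·cn u·cn v)/D = 0.9615584879560417/0.9933312020281813 = 0.9680139776065968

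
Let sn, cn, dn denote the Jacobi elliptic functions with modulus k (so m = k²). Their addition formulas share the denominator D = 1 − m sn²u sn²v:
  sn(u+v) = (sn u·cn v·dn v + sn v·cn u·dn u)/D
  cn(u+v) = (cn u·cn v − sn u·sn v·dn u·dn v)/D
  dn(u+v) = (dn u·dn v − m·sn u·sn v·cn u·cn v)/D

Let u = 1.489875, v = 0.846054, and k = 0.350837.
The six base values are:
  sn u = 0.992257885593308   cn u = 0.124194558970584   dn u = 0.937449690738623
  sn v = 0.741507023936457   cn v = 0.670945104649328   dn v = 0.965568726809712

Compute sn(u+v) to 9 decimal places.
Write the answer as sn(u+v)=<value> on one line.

sn(u+v)=0.781213464

m = k² = 0.123086600569
D = 1 − m·sn²u·sn²v = 0.9333668362856974
sn(u+v) = (sn u·cn v·dn v + sn v·cn u·dn u)/D = 0.7291587397667156/0.9333668362856974 = 0.781213464438461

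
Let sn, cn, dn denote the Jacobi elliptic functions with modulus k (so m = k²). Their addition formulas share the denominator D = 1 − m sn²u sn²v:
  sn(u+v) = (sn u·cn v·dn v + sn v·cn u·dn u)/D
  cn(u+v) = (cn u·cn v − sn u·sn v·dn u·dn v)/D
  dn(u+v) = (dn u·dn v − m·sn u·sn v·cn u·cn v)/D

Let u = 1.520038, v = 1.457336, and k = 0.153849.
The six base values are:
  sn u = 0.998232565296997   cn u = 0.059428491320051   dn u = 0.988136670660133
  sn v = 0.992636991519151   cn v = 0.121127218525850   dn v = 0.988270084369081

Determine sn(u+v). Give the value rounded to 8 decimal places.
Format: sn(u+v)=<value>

sn(u+v)=0.18201595

m = k² = 0.023669514801
D = 1 − m·sn²u·sn²v = 0.9767601278781248
sn(u+v) = (sn u·cn v·dn v + sn v·cn u·dn u)/D = 0.1777859233512269/0.9767601278781248 = 0.1820159507712932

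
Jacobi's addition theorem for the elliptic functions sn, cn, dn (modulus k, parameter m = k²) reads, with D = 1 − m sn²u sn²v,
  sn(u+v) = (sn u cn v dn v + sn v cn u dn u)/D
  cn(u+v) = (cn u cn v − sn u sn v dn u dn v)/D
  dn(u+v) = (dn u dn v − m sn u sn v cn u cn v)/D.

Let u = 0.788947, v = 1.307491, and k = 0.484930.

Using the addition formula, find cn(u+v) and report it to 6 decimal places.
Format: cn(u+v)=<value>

sn u = 0.6975867570643155, cn u = 0.7165003254489782, dn u = 0.9410452363281286
sn v = 0.9474721292406958, cn v = 0.3198383409038106, dn v = 0.8881996729366942
m = k² = 0.2351571049
D = 1 − m·sn²u·sn²v = 0.8972723278605617
cn(u+v) = (cn u·cn v − sn u·sn v·dn u·dn v)/D = -0.3232765692418588/0.8972723278605617 = -0.3602881301518269

cn(u+v)=-0.360288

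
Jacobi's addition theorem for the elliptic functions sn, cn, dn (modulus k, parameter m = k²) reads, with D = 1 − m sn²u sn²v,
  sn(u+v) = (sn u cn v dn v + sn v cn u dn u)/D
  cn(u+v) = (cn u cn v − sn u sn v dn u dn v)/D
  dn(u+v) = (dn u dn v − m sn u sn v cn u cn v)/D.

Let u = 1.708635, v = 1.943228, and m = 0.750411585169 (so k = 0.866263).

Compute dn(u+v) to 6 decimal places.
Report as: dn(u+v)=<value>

sn u = 0.9737233041252152, cn u = 0.2277343342657705, dn u = 0.5371284353813162
sn v = 0.9942234690861147, cn v = 0.1073298351735041, dn v = 0.5081662388478619
m = k² = 0.750411585169
D = 1 − m·sn²u·sn²v = 0.2967031379014176
dn(u+v) = (dn u·dn v − m·sn u·sn v·cn u·cn v)/D = 0.255193598751197/0.2967031379014176 = 0.8600974042815398

dn(u+v)=0.860097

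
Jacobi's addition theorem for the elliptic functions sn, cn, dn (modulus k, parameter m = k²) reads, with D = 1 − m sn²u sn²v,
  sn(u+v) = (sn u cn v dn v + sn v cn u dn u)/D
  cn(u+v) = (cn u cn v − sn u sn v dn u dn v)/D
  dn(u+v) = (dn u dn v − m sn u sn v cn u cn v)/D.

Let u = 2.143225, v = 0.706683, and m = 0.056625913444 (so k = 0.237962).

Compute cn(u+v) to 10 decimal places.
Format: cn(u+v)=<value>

cn(u+v)=-0.9436587864

sn u = 0.860213489307578, cn u = -0.5099340671236639, dn u = 0.9788251522664351
sn v = 0.6470219445955864, cn v = 0.7624713786180737, dn v = 0.9880760471770616
m = k² = 0.056625913444
D = 1 − m·sn²u·sn²v = 0.9824585399329191
cn(u+v) = (cn u·cn v − sn u·sn v·dn u·dn v)/D = -0.9271056334639831/0.9824585399329191 = -0.9436587863822575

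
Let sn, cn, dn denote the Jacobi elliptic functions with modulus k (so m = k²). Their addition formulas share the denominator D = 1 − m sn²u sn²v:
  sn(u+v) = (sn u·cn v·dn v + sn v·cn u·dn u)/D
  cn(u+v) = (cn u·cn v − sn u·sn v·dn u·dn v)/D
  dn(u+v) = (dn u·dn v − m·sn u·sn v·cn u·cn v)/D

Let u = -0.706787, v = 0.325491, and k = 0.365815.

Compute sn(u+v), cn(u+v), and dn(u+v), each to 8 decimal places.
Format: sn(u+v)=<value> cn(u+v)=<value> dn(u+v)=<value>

sn(u+v)=-0.37100970 cn(u+v)=0.92862899 dn(u+v)=0.99074711

sn u = -0.6439706191265529, cn u = 0.765050221685978, dn u = 0.9718563874043087
sn v = 0.3190609728820225, cn v = 0.9477341903632987, dn v = 0.9931651797475322
m = k² = 0.133820614225
D = 1 − m·sn²u·sn²v = 0.9943505977862109
sn(u+v) = (sn u·cn v·dn v + sn v·cn u·dn u)/D = -0.3689137160351035/0.9943505977862109 = -0.3710096990502553
cn(u+v) = (cn u·cn v − sn u·sn v·dn u·dn v)/D = 0.9233827924750201/0.9943505977862109 = 0.928628991153431
dn(u+v) = (dn u·dn v − m·sn u·sn v·cn u·cn v)/D = 0.9851499799720993/0.9943505977862109 = 0.9907471088823242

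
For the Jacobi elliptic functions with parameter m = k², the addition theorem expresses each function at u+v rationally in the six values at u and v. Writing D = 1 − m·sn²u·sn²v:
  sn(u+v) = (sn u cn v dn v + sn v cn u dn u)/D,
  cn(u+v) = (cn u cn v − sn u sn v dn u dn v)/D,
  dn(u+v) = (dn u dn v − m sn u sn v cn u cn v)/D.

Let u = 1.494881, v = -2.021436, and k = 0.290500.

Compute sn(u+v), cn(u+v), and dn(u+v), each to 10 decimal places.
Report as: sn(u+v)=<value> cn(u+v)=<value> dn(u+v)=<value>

sn u = 0.9943904157120087, cn u = 0.1057719298306433, dn u = 0.9573682065413172
sn v = -0.9215146268729976, cn v = -0.3883436525284275, dn v = 0.9635023147239052
m = k² = 0.08439025
D = 1 − m·sn²u·sn²v = 0.9291384579442081
sn(u+v) = (sn u·cn v·dn v + sn v·cn u·dn u)/D = -0.4653861132446649/0.9291384579442081 = -0.5008791846528107
cn(u+v) = (cn u·cn v − sn u·sn v·dn u·dn v)/D = 0.8041853266691484/0.9291384579442081 = 0.8655172109100636
dn(u+v) = (dn u·dn v − m·sn u·sn v·cn u·cn v)/D = 0.9192500619220997/0.9291384579442081 = 0.9893574569671916

sn(u+v)=-0.5008791847 cn(u+v)=0.8655172109 dn(u+v)=0.9893574570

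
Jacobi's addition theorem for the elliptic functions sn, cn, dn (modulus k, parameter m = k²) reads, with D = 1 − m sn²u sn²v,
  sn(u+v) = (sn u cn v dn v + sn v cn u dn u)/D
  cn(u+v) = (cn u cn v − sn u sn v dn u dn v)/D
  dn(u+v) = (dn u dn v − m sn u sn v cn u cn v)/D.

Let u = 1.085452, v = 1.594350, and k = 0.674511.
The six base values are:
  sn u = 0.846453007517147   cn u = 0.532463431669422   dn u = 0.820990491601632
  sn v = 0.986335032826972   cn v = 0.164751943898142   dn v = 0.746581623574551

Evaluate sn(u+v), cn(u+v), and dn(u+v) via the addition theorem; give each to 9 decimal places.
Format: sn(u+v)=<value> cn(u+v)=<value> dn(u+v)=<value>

m = k² = 0.454965089121
D = 1 − m·sn²u·sn²v = 0.682873382391582
sn(u+v) = (sn u·cn v·dn v + sn v·cn u·dn u)/D = 0.5352881843351329/0.682873382391582 = 0.7838761886726771
cn(u+v) = (cn u·cn v − sn u·sn v·dn u·dn v)/D = -0.4240078019212813/0.682873382391582 = -0.6209171610061985
dn(u+v) = (dn u·dn v − m·sn u·sn v·cn u·cn v)/D = 0.5796148239838054/0.682873382391582 = 0.8487881339785993

sn(u+v)=0.783876189 cn(u+v)=-0.620917161 dn(u+v)=0.848788134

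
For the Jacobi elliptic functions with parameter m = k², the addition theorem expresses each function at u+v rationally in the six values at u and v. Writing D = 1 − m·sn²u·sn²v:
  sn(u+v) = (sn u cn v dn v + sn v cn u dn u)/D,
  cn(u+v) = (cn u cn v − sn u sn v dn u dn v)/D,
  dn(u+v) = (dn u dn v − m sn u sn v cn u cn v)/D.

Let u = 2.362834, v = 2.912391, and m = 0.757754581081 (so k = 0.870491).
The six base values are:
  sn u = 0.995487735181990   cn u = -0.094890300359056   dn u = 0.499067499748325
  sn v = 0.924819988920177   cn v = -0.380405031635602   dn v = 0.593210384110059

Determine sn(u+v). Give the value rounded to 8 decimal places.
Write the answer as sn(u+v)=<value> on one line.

sn(u+v)=-0.75038502

m = k² = 0.757754581081
D = 1 − m·sn²u·sn²v = 0.3577341747788201
sn(u+v) = (sn u·cn v·dn v + sn v·cn u·dn u)/D = -0.2684383666401584/0.3577341747788201 = -0.7503850220799522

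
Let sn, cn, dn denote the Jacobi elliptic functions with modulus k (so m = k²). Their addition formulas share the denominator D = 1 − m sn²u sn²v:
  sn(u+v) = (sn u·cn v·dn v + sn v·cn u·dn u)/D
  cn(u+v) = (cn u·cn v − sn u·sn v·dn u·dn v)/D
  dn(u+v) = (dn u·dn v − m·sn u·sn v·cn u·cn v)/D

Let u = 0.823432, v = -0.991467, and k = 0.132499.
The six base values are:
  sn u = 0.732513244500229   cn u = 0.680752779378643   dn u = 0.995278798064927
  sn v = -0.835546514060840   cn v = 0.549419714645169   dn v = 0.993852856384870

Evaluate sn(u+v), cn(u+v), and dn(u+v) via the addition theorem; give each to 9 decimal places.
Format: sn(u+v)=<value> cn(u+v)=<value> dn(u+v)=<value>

sn(u+v)=-0.167231740 cn(u+v)=0.985917616 dn(u+v)=0.999754481

m = k² = 0.017555985001
D = 1 − m·sn²u·sn²v = 0.9934234605819543
sn(u+v) = (sn u·cn v·dn v + sn v·cn u·dn u)/D = -0.1661319337476395/0.9934234605819543 = -0.1672317398768882
cn(u+v) = (cn u·cn v − sn u·sn v·dn u·dn v)/D = 0.9794336897533675/0.9934234605819543 = 0.9859176158167318
dn(u+v) = (dn u·dn v − m·sn u·sn v·cn u·cn v)/D = 0.9931795557798301/0.9934234605819543 = 0.9997544805293995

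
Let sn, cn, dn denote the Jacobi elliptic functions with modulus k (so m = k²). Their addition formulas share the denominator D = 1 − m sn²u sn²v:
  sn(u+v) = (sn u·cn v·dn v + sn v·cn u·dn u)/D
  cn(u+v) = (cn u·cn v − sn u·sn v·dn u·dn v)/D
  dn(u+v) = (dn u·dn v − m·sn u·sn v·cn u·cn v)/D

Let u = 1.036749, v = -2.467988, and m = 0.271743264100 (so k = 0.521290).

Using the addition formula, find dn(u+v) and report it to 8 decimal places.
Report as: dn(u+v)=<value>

dn(u+v)=0.86148494

sn u = 0.8394207784683852, cn u = 0.5434820665629457, dn u = 0.8991786768630713
sn v = -0.781573862849055, cn v = -0.6238127098025549, dn v = 0.9132379393465991
m = k² = 0.2717432641
D = 1 − m·sn²u·sn²v = 0.8830343676635933
dn(u+v) = (dn u·dn v − m·sn u·sn v·cn u·cn v)/D = 0.7607208097755395/0.8830343676635933 = 0.8614849406012574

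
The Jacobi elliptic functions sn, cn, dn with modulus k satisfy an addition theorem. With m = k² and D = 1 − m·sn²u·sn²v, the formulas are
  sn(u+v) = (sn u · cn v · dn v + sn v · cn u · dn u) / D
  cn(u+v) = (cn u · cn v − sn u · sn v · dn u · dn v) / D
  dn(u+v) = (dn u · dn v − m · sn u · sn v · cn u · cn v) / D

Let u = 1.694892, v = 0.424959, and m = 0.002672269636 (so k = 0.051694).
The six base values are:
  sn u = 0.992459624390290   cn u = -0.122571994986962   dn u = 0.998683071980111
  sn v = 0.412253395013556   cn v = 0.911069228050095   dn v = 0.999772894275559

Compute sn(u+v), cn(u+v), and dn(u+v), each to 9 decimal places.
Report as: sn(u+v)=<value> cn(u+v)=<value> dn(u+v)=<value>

m = k² = 0.002672269636
D = 1 − m·sn²u·sn²v = 0.9995526633778809
sn(u+v) = (sn u·cn v·dn v + sn v·cn u·dn u)/D = 0.8535298992544319/0.9995526633778809 = 0.8539118853127951
cn(u+v) = (cn u·cn v − sn u·sn v·dn u·dn v)/D = -0.52018481133587/0.9995526633778809 = -0.520417613193047
dn(u+v) = (dn u·dn v − m·sn u·sn v·cn u·cn v)/D = 0.9985783609333864/0.9995526633778809 = 0.9990252615192861

sn(u+v)=0.853911885 cn(u+v)=-0.520417613 dn(u+v)=0.999025262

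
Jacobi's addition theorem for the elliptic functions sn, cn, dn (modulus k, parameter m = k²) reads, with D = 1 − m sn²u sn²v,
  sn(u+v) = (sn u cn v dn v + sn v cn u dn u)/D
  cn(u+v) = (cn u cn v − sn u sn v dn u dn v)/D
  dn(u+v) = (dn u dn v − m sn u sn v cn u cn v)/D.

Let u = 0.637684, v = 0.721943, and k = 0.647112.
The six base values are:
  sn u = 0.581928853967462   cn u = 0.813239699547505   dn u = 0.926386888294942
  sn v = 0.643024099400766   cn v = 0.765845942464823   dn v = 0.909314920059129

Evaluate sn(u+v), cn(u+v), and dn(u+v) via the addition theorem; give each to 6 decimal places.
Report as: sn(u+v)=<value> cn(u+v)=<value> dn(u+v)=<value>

sn(u+v)=0.945106 cn(u+v)=0.326763 dn(u+v)=0.791175

m = k² = 0.418753940544
D = 1 − m·sn²u·sn²v = 0.9413655049467366
sn(u+v) = (sn u·cn v·dn v + sn v·cn u·dn u)/D = 0.8896904471329717/0.9413655049467366 = 0.9451062764226858
cn(u+v) = (cn u·cn v − sn u·sn v·dn u·dn v)/D = 0.3076035145832333/0.9413655049467366 = 0.3267631042000395
dn(u+v) = (dn u·dn v − m·sn u·sn v·cn u·cn v)/D = 0.7447850110011545/0.9413655049467366 = 0.7911751674428469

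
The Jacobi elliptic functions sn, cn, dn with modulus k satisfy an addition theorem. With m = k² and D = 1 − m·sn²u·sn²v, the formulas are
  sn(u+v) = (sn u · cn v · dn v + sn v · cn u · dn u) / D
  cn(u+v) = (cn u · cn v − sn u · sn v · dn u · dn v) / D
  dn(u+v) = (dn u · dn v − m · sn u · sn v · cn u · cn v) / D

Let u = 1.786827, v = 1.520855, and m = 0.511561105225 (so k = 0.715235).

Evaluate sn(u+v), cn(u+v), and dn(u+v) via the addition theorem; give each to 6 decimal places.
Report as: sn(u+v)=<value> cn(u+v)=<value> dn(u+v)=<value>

sn(u+v)=0.402477 cn(u+v)=-0.915430 dn(u+v)=0.957671

sn u = 0.9985445628220326, cn u = 0.05393288476018818, dn u = 0.6999477846519301
sn v = 0.9708121827171992, cn v = 0.2398410012651453, dn v = 0.719628921969952
m = k² = 0.511561105225
D = 1 − m·sn²u·sn²v = 0.5192681961535773
sn(u+v) = (sn u·cn v·dn v + sn v·cn u·dn u)/D = 0.2089936749650747/0.5192681961535773 = 0.4024773258080749
cn(u+v) = (cn u·cn v − sn u·sn v·dn u·dn v)/D = -0.4753536613524532/0.5192681961535773 = -0.9154299548356394
dn(u+v) = (dn u·dn v − m·sn u·sn v·cn u·cn v)/D = 0.4972879561954899/0.5192681961535773 = 0.9576707371625999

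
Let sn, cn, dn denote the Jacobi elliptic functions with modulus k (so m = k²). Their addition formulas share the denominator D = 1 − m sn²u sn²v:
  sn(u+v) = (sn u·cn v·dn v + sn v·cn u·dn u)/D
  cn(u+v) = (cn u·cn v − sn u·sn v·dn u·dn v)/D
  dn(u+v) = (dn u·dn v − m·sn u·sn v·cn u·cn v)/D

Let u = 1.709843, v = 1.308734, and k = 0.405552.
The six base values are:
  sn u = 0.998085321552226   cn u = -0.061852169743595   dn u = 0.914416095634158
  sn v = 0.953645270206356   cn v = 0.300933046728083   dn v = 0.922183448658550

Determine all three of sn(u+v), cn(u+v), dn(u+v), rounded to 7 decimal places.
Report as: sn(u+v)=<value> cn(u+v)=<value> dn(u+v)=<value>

m = k² = 0.164472424704
D = 1 − m·sn²u·sn²v = 0.8509945509761499
sn(u+v) = (sn u·cn v·dn v + sn v·cn u·dn u)/D = 0.22304726191234/0.8509945509761499 = 0.2621018685213545
cn(u+v) = (cn u·cn v − sn u·sn v·dn u·dn v)/D = -0.8212439617705004/0.8509945509761499 = -0.9650402118656065
dn(u+v) = (dn u·dn v − m·sn u·sn v·cn u·cn v)/D = 0.8461732738228888/0.8509945509761499 = 0.9943345381615772

sn(u+v)=0.2621019 cn(u+v)=-0.9650402 dn(u+v)=0.9943345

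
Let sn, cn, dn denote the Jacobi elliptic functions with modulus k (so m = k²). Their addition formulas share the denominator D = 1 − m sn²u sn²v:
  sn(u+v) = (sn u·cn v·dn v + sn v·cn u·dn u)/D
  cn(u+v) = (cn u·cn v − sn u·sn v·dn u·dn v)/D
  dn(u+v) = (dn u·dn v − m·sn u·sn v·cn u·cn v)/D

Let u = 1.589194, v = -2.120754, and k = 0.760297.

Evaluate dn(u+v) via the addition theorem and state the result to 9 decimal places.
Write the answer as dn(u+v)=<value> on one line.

sn u = 0.9755656322280806, cn u = 0.2197082092581555, dn u = 0.6707100715925017
sn v = -0.9919947013304627, cn v = -0.1262795016314451, dn v = 0.6566326048330923
m = k² = 0.578051528209
D = 1 − m·sn²u·sn²v = 0.4586249421100683
dn(u+v) = (dn u·dn v − m·sn u·sn v·cn u·cn v)/D = 0.4248893929083018/0.4586249421100683 = 0.9264419657453561

dn(u+v)=0.926441966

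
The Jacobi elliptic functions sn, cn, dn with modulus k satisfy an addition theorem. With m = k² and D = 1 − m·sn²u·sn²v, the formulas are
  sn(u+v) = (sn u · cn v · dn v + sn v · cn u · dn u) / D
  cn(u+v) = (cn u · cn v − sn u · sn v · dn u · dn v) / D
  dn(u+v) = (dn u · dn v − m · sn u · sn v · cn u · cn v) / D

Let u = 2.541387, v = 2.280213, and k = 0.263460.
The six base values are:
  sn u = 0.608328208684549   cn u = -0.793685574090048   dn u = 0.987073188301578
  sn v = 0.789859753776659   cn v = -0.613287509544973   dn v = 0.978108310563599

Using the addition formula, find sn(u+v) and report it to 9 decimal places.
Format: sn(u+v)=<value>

sn(u+v)=-0.999730151

m = k² = 0.0694111716
D = 1 − m·sn²u·sn²v = 0.9839747336298485
sn(u+v) = (sn u·cn v·dn v + sn v·cn u·dn u)/D = -0.9837092086760029/0.9839747336298485 = -0.9997301506382526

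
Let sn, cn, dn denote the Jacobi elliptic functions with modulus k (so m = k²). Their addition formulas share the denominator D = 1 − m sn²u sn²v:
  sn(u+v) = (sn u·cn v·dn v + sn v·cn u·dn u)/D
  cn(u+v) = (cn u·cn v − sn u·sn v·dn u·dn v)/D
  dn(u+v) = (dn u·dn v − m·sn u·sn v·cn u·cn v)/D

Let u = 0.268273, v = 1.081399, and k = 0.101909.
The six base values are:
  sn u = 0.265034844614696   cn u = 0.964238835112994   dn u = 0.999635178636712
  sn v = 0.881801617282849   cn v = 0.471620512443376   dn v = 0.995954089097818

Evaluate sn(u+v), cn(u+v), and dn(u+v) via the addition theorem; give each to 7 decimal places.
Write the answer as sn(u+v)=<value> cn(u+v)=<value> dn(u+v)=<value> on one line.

sn(u+v)=0.9750004 cn(u+v)=0.2222032 dn(u+v)=0.9950514

m = k² = 0.010385444281
D = 1 − m·sn²u·sn²v = 0.999432752210155
sn(u+v) = (sn u·cn v·dn v + sn v·cn u·dn u)/D = 0.9744473156330611/0.999432752210155 = 0.9750003824451012
cn(u+v) = (cn u·cn v − sn u·sn v·dn u·dn v)/D = 0.2220771380531692/0.999432752210155 = 0.2222031823172352
dn(u+v) = (dn u·dn v − m·sn u·sn v·cn u·cn v)/D = 0.9944869797036873/0.999432752210155 = 0.9950514204227043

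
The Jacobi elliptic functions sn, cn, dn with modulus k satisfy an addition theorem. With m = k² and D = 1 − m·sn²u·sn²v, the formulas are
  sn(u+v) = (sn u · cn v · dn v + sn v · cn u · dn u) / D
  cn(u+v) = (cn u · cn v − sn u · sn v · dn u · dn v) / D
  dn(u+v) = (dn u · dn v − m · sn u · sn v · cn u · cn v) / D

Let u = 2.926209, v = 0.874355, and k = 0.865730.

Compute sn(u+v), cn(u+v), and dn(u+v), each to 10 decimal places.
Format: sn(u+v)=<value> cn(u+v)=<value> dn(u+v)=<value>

sn(u+v)=0.4750065934 cn(u+v)=-0.8799822363 dn(u+v)=0.9115327628

sn u = 0.9155137773855028, cn u = -0.402286618491503, dn u = 0.6097578785429275
sn v = 0.7198820260928287, cn v = 0.6940964403513995, dn v = 0.7820438036752562
m = k² = 0.7494884329
D = 1 − m·sn²u·sn²v = 0.674450251762445
sn(u+v) = (sn u·cn v·dn v + sn v·cn u·dn u)/D = 0.3203683165226198/0.674450251762445 = 0.4750065934224901
cn(u+v) = (cn u·cn v − sn u·sn v·dn u·dn v)/D = -0.5935042408196322/0.674450251762445 = -0.879982236300916
dn(u+v) = (dn u·dn v − m·sn u·sn v·cn u·cn v)/D = 0.6147835013702985/0.674450251762445 = 0.911532762815007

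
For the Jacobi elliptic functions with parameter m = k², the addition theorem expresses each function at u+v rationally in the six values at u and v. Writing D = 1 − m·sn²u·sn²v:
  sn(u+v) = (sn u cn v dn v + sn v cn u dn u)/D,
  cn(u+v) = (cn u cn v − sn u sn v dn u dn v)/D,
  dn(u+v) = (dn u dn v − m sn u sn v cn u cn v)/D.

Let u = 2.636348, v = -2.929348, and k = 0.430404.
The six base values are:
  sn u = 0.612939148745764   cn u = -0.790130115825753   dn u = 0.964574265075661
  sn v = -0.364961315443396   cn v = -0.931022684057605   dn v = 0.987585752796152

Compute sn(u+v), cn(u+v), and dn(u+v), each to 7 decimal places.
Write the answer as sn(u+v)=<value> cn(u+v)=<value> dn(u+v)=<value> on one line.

sn(u+v)=-0.2880953 cn(u+v)=0.9576018 dn(u+v)=0.9922825

m = k² = 0.185247603216
D = 1 − m·sn²u·sn²v = 0.9907299732805413
sn(u+v) = (sn u·cn v·dn v + sn v·cn u·dn u)/D = -0.285424617852526/0.9907299732805413 = -0.2880952686910416
cn(u+v) = (cn u·cn v − sn u·sn v·dn u·dn v)/D = 0.9487247585470728/0.9907299732805413 = 0.9576017523782194
dn(u+v) = (dn u·dn v − m·sn u·sn v·cn u·cn v)/D = 0.9830840625829239/0.9907299732805413 = 0.9922825483190945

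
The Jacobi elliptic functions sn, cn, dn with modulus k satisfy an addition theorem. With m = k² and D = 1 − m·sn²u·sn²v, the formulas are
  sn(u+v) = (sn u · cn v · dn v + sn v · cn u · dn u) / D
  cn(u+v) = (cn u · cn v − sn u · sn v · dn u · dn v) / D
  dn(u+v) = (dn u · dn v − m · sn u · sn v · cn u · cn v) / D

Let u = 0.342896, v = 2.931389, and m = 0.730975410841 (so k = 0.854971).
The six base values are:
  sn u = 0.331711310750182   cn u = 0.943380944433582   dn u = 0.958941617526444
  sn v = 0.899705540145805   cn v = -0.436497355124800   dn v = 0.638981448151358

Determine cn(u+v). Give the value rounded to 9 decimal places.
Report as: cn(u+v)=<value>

m = k² = 0.730975410841
D = 1 − m·sn²u·sn²v = 0.9348935345910034
cn(u+v) = (cn u·cn v − sn u·sn v·dn u·dn v)/D = -0.5946527088713542/0.9348935345910034 = -0.6360646286119653

cn(u+v)=-0.636064629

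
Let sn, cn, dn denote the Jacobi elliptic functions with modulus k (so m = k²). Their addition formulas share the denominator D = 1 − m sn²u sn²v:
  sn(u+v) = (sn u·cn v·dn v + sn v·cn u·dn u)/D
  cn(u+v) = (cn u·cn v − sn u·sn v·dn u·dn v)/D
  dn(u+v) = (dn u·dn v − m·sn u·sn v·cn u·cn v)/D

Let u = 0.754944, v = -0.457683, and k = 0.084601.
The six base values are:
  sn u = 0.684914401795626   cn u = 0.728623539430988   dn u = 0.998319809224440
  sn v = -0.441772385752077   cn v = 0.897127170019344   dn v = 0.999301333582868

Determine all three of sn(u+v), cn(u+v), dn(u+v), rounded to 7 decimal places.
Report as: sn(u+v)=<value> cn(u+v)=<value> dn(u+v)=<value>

m = k² = 0.007157329201
D = 1 − m·sn²u·sn²v = 0.999344729342977
sn(u+v) = (sn u·cn v·dn v + sn v·cn u·dn u)/D = 0.2926810898462561/0.999344729342977 = 0.2928730009299998
cn(u+v) = (cn u·cn v − sn u·sn v·dn u·dn v)/D = 0.9555248127139324/0.999344729342977 = 0.9561513506376782
dn(u+v) = (dn u·dn v − m·sn u·sn v·cn u·cn v)/D = 0.9990379248829489/0.999344729342977 = 0.9996929943681899

sn(u+v)=0.2928730 cn(u+v)=0.9561514 dn(u+v)=0.9996930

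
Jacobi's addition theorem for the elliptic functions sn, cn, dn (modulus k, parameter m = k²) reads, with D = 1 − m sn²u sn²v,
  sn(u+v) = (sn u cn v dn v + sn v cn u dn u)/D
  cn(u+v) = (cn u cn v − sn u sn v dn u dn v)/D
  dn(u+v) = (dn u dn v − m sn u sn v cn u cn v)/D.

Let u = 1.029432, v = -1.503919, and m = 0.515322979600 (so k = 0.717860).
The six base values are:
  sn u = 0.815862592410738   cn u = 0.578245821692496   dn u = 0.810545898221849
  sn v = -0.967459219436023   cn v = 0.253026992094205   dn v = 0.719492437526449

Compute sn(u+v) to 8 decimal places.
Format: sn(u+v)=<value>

m = k² = 0.5153229796
D = 1 − m·sn²u·sn²v = 0.6789454076158382
sn(u+v) = (sn u·cn v·dn v + sn v·cn u·dn u)/D = -0.3049144782156419/0.6789454076158382 = -0.4491001408881597

sn(u+v)=-0.44910014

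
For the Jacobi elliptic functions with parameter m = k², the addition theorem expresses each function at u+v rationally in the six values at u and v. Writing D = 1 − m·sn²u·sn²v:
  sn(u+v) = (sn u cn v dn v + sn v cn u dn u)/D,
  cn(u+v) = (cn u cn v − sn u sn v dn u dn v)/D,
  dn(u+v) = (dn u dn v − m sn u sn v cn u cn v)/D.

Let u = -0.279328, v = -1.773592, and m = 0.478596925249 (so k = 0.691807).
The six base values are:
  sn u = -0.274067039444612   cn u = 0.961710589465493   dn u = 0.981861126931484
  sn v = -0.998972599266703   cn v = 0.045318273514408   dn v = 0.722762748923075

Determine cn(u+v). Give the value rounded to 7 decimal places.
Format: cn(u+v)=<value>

m = k² = 0.478596925249
D = 1 − m·sn²u·sn²v = 0.9641251021312302
cn(u+v) = (cn u·cn v − sn u·sn v·dn u·dn v)/D = -0.1507095148721174/0.9641251021312302 = -0.1563173850976072

cn(u+v)=-0.1563174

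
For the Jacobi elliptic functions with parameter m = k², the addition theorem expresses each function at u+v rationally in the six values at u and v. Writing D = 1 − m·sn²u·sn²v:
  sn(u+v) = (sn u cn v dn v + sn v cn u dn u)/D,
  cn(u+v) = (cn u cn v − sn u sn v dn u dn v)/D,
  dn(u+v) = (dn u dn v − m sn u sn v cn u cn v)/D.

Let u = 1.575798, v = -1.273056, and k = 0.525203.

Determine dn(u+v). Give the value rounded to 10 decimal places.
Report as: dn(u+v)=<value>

sn u = 0.9944097825918825, cn u = 0.1055896978192714, dn u = 0.8527820235076406
sn v = -0.9336550457564492, cn v = 0.3581734992060729, dn v = 0.8715208598483027
m = k² = 0.275838191209
D = 1 − m·sn²u·sn²v = 0.7622294460190239
dn(u+v) = (dn u·dn v − m·sn u·sn v·cn u·cn v)/D = 0.752902804199622/0.7622294460190239 = 0.9877639969590349

dn(u+v)=0.9877639970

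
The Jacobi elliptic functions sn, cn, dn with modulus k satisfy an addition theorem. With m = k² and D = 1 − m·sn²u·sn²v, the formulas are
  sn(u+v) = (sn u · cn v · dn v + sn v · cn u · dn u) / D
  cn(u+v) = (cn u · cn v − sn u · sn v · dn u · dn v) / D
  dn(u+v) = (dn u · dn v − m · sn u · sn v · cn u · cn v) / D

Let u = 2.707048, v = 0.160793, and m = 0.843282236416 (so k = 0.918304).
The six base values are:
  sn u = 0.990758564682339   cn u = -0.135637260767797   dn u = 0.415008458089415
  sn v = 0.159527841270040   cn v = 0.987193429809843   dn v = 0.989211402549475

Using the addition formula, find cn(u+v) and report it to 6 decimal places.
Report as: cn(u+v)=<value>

cn(u+v)=-0.203064

m = k² = 0.843282236416
D = 1 − m·sn²u·sn²v = 0.9789340233027602
cn(u+v) = (cn u·cn v − sn u·sn v·dn u·dn v)/D = -0.1987861205145378/0.9789340233027602 = -0.2030638590370642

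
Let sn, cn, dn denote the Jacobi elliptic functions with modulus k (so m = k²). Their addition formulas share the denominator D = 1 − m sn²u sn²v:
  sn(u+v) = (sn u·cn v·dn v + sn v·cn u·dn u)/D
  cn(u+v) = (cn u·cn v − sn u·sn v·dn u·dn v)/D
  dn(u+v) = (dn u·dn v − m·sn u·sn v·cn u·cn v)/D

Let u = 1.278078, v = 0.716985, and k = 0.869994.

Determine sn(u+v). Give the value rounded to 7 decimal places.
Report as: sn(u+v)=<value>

sn u = 0.885746794211389, cn u = 0.4641687371465761, dn u = 0.6373258790515103
sn v = 0.6253146893660916, cn v = 0.7803726925405504, dn v = 0.8390722312690424
m = k² = 0.756889560036
D = 1 − m·sn²u·sn²v = 0.767807089682621
sn(u+v) = (sn u·cn v·dn v + sn v·cn u·dn u)/D = 0.764962118848773/0.767807089682621 = 0.9962946801715207

sn(u+v)=0.9962947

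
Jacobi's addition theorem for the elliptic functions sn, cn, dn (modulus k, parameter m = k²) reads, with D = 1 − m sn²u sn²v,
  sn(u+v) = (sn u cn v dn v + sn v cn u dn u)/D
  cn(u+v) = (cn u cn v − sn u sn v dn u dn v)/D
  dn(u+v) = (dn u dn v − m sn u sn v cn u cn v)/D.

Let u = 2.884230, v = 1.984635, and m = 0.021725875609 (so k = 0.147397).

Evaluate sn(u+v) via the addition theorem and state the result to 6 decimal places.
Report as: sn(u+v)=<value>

sn(u+v)=-0.991672

sn u = 0.2711272612734154, cn u = -0.9625435097668973, dn u = 0.999201146447507
sn v = 0.9206687734028721, cn v = -0.3903447318471851, dn v = 0.9907494509420597
m = k² = 0.021725875609
D = 1 − m·sn²u·sn²v = 0.9986462748744856
sn(u+v) = (sn u·cn v·dn v + sn v·cn u·dn u)/D = -0.990329905277473/0.9986462748744856 = -0.9916723570635079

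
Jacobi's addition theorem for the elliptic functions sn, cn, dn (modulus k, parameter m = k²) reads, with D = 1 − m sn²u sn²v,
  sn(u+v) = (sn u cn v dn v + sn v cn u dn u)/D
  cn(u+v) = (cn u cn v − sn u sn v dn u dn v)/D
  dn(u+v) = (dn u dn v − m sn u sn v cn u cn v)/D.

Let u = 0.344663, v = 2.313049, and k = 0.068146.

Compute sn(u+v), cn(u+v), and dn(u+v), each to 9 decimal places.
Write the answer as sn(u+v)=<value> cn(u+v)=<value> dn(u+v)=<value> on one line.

sn(u+v)=0.468376165 cn(u+v)=-0.883529155 dn(u+v)=0.999490492

sn u = 0.3378503911442061, cn u = 0.9411998263937934, dn u = 0.999734932088113
sn v = 0.7391532478935618, cn v = -0.6735372863683189, dn v = 0.9987306088867207
m = k² = 0.004643877316
D = 1 − m·sn²u·sn²v = 0.9997103999922877
sn(u+v) = (sn u·cn v·dn v + sn v·cn u·dn u)/D = 0.4682405236957825/0.9997103999922877 = 0.4683761654369053
cn(u+v) = (cn u·cn v − sn u·sn v·dn u·dn v)/D = -0.8832732849021526/0.9997103999922877 = -0.8835291549522408
dn(u+v) = (dn u·dn v − m·sn u·sn v·cn u·cn v)/D = 0.9992010395920792/0.9997103999922877 = 0.9994904920462841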